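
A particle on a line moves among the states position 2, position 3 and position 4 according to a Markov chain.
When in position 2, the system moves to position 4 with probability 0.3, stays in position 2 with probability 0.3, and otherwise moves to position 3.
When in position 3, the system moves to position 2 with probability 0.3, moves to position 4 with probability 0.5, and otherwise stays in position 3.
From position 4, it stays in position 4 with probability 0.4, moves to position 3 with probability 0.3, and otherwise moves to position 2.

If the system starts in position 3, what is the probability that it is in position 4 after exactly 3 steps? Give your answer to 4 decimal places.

0.4010

Propagate the distribution vector 3 steps from position 3.
After 0 steps: (0.0000, 1.0000, 0.0000)
After 1 step: (0.3000, 0.2000, 0.5000)
After 2 steps: (0.3000, 0.3100, 0.3900)
After 3 steps: (0.3000, 0.2990, 0.4010)
P(in position 4 after 3 steps) = 0.4010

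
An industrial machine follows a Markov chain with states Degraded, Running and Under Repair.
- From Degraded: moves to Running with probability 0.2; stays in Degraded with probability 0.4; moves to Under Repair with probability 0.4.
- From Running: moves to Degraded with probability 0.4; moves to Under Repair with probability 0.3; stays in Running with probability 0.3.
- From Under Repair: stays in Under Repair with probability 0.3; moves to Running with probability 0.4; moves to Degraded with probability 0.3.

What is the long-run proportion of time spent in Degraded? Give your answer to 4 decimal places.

Let the stationary distribution be π with π = πP and π_1 + π_2 + π_3 = 1.
π_1 = 0.4·π_1 + 0.4·π_2 + 0.3·π_3
π_2 = 0.2·π_1 + 0.3·π_2 + 0.4·π_3
Solving with the normalization constraint gives π = (0.3663, 0.2970, 0.3366).
So the stationary probability of Degraded is 0.3663.

0.3663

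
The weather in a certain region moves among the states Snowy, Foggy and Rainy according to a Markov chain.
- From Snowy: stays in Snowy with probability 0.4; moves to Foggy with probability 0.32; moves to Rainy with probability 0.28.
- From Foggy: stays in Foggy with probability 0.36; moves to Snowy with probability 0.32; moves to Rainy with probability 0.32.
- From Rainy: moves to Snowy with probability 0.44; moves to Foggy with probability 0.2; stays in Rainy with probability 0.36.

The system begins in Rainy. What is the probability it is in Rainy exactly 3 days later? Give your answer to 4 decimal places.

0.3167

Propagate the distribution vector 3 days from Rainy.
After 0 days: (0.0000, 0.0000, 1.0000)
After 1 day: (0.4400, 0.2000, 0.3600)
After 2 days: (0.3984, 0.2848, 0.3168)
After 3 days: (0.3899, 0.2934, 0.3167)
P(in Rainy after 3 days) = 0.3167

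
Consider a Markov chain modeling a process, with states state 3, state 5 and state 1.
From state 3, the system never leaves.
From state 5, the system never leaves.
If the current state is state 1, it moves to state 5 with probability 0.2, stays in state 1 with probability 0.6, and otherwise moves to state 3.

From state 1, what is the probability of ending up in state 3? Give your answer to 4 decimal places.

Let h(s) be the probability of absorption at state 3 starting from transient state s. Then h(state 3) = 1 and h(state 5) = 0. By first-step analysis:
h(state 1) = 0.2·1 + 0.2·0 + 0.6·h(state 1)
Solving: h(state 1) = 0.5000.
Starting from state 1, the probability is 0.5000.

0.5000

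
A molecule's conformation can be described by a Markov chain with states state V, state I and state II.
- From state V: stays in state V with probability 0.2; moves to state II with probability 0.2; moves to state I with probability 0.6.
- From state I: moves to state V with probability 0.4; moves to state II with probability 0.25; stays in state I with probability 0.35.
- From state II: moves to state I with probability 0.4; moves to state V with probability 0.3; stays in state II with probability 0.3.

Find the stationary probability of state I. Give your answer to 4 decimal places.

Let the stationary distribution be π with π = πP and π_1 + π_2 + π_3 = 1.
π_1 = 0.2·π_1 + 0.4·π_2 + 0.3·π_3
π_2 = 0.6·π_1 + 0.35·π_2 + 0.4·π_3
Solving with the normalization constraint gives π = (0.3128, 0.4405, 0.2467).
So the stationary probability of state I is 0.4405.

0.4405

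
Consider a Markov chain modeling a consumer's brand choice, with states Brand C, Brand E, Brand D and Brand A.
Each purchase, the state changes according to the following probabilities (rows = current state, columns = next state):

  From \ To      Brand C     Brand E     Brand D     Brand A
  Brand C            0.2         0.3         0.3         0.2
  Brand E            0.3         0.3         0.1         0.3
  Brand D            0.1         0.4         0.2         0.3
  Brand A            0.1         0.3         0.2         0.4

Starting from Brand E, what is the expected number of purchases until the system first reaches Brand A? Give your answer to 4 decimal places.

Let t(s) be the expected number of purchases to first reach Brand A from state s, with t(Brand A) = 0. Conditioning on the first purchase:
t(Brand C) = 1 + 0.2·t(Brand C) + 0.3·t(Brand E) + 0.3·t(Brand D)
t(Brand E) = 1 + 0.3·t(Brand C) + 0.3·t(Brand E) + 0.1·t(Brand D)
t(Brand D) = 1 + 0.1·t(Brand C) + 0.4·t(Brand E) + 0.2·t(Brand D)
Solving: t(Brand C) = 3.9437, t(Brand E) = 3.6268, t(Brand D) = 3.5563.
Expected purchases from Brand E to Brand A: 3.6268.

3.6268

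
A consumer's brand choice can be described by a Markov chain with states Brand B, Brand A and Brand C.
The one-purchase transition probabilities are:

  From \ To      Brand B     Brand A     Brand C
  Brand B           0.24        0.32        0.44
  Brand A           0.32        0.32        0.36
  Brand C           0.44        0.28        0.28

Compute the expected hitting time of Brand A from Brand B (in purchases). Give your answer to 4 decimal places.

Let t(s) be the expected number of purchases to first reach Brand A from state s, with t(Brand A) = 0. Conditioning on the first purchase:
t(Brand B) = 1 + 0.24·t(Brand B) + 0.44·t(Brand C)
t(Brand C) = 1 + 0.44·t(Brand B) + 0.28·t(Brand C)
Solving: t(Brand B) = 3.2805, t(Brand C) = 3.3937.
Expected purchases from Brand B to Brand A: 3.2805.

3.2805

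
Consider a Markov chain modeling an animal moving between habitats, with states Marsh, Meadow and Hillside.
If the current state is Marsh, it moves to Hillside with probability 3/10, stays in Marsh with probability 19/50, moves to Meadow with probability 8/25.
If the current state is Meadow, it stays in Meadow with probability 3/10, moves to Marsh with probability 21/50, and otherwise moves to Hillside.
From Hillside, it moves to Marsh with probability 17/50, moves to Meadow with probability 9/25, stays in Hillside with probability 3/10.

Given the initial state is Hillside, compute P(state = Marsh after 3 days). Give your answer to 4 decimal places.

0.3813

Propagate the distribution vector 3 days from Hillside.
After 0 days: (0.0000, 0.0000, 1.0000)
After 1 day: (0.3400, 0.3600, 0.3000)
After 2 days: (0.3824, 0.3248, 0.2928)
After 3 days: (0.3813, 0.3252, 0.2935)
P(in Marsh after 3 days) = 0.3813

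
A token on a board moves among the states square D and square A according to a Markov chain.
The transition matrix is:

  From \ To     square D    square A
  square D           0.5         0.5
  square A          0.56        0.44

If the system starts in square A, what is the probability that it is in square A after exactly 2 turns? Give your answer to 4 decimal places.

Sum over the intermediate state after 1 turn:
P = P(square A→square D)·P(square D→square A) + P(square A→square A)·P(square A→square A)
  = 0.56×0.5 + 0.44×0.44
  = 0.2800 + 0.1936 = 0.4736

0.4736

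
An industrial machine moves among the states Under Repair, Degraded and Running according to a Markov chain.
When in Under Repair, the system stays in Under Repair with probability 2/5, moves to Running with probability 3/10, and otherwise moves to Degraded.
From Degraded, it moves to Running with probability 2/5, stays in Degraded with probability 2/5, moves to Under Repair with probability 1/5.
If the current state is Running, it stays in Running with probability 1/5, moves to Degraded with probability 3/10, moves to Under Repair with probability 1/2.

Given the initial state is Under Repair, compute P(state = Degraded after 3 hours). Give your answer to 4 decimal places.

Propagate the distribution vector 3 hours from Under Repair.
After 0 hours: (1.0000, 0.0000, 0.0000)
After 1 hour: (0.4000, 0.3000, 0.3000)
After 2 hours: (0.3700, 0.3300, 0.3000)
After 3 hours: (0.3640, 0.3330, 0.3030)
P(in Degraded after 3 hours) = 0.3330

0.3330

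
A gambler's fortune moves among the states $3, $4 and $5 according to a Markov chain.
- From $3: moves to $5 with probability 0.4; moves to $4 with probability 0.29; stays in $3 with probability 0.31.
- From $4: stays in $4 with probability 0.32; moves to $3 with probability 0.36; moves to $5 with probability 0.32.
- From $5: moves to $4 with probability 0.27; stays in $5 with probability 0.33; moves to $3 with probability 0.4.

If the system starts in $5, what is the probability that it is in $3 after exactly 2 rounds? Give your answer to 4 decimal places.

Sum over the intermediate state after 1 round:
P = P($5→$3)·P($3→$3) + P($5→$4)·P($4→$3) + P($5→$5)·P($5→$3)
  = 0.4×0.31 + 0.27×0.36 + 0.33×0.4
  = 0.1240 + 0.0972 + 0.1320 = 0.3532

0.3532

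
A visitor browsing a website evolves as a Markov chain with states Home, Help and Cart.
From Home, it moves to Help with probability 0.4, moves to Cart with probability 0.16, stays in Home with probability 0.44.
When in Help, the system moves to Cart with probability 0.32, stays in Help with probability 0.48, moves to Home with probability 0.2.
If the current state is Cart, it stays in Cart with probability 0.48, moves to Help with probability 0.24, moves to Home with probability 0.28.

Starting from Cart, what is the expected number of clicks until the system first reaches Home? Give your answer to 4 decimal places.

3.9256

Let t(s) be the expected number of clicks to first reach Home from state s, with t(Home) = 0. Conditioning on the first click:
t(Help) = 1 + 0.48·t(Help) + 0.32·t(Cart)
t(Cart) = 1 + 0.24·t(Help) + 0.48·t(Cart)
Solving: t(Help) = 4.3388, t(Cart) = 3.9256.
Expected clicks from Cart to Home: 3.9256.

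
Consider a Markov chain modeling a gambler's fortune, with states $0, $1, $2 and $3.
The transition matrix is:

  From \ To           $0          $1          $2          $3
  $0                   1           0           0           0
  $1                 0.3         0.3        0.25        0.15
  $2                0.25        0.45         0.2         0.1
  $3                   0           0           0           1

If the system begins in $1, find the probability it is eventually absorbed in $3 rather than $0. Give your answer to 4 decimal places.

Let h(s) be the probability of absorption at $3 starting from transient state s. Then h($3) = 1 and h($0) = 0. By first-step analysis:
h($1) = 0.3·0 + 0.3·h($1) + 0.25·h($2) + 0.15·1
h($2) = 0.25·0 + 0.45·h($1) + 0.2·h($2) + 0.1·1
Solving: h($1) = 0.3240, h($2) = 0.3073.
Starting from $1, the probability is 0.3240.

0.3240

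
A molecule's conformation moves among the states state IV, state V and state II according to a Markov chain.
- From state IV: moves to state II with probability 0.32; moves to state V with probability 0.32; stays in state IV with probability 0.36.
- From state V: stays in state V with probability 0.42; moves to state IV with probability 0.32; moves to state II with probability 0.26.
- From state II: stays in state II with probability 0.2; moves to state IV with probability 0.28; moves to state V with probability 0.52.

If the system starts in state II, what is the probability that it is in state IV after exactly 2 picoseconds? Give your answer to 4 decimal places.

Sum over the intermediate state after 1 picosecond:
P = P(state II→state IV)·P(state IV→state IV) + P(state II→state V)·P(state V→state IV) + P(state II→state II)·P(state II→state IV)
  = 0.28×0.36 + 0.52×0.32 + 0.2×0.28
  = 0.1008 + 0.1664 + 0.0560 = 0.3232

0.3232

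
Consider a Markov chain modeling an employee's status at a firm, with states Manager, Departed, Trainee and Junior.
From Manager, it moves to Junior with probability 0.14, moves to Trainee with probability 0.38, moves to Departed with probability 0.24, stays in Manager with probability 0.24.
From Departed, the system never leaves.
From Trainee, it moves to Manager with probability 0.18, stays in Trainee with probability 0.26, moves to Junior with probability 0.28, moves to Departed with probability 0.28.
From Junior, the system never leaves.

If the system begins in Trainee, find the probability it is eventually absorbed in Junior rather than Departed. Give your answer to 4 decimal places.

0.4818

Let h(s) be the probability of absorption at Junior starting from transient state s. Then h(Junior) = 1 and h(Departed) = 0. By first-step analysis:
h(Manager) = 0.24·h(Manager) + 0.24·0 + 0.38·h(Trainee) + 0.14·1
h(Trainee) = 0.18·h(Manager) + 0.28·0 + 0.26·h(Trainee) + 0.28·1
Solving: h(Manager) = 0.4251, h(Trainee) = 0.4818.
Starting from Trainee, the probability is 0.4818.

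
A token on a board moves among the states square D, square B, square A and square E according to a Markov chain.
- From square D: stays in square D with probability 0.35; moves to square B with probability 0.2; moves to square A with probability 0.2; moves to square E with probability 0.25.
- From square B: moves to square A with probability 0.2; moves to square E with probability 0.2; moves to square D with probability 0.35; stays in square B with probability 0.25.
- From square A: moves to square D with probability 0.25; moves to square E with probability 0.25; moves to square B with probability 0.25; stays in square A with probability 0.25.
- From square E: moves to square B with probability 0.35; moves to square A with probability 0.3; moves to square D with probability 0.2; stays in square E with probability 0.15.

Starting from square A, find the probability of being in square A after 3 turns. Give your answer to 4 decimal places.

Propagate the distribution vector 3 turns from square A.
After 0 turns: (0.0000, 0.0000, 1.0000, 0.0000)
After 1 turn: (0.2500, 0.2500, 0.2500, 0.2500)
After 2 turns: (0.2875, 0.2625, 0.2375, 0.2125)
After 3 turns: (0.2944, 0.2569, 0.2331, 0.2156)
P(in square A after 3 turns) = 0.2331

0.2331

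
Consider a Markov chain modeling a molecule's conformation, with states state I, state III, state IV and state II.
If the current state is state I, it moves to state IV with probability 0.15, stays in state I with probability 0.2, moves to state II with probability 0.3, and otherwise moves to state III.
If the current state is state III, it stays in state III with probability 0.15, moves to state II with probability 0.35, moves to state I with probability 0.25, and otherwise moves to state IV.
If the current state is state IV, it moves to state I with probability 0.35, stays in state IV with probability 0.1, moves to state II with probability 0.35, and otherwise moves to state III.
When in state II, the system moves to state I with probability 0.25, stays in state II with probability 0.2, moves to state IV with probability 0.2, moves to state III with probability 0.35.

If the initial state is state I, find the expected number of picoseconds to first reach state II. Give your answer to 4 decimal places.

Let t(s) be the expected number of picoseconds to first reach state II from state s, with t(state II) = 0. Conditioning on the first picosecond:
t(state I) = 1 + 0.2·t(state I) + 0.35·t(state III) + 0.15·t(state IV)
t(state III) = 1 + 0.25·t(state I) + 0.15·t(state III) + 0.25·t(state IV)
t(state IV) = 1 + 0.35·t(state I) + 0.2·t(state III) + 0.1·t(state IV)
Solving: t(state I) = 3.1060, t(state III) = 2.9659, t(state IV) = 2.9781.
Expected picoseconds from state I to state II: 3.1060.

3.1060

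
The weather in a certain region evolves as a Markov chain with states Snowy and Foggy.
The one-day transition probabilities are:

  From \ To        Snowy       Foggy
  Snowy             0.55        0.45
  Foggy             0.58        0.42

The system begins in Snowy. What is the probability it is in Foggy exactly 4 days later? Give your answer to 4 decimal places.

0.4369

Propagate the distribution vector 4 days from Snowy.
After 0 days: (1.0000, 0.0000)
After 1 day: (0.5500, 0.4500)
After 2 days: (0.5635, 0.4365)
After 3 days: (0.5631, 0.4369)
After 4 days: (0.5631, 0.4369)
P(in Foggy after 4 days) = 0.4369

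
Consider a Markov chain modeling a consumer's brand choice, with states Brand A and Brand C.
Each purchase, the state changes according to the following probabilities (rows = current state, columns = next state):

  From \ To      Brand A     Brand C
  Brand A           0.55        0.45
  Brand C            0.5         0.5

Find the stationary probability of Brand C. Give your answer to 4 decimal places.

0.4737

Let the stationary distribution be π with π = πP and π_1 + π_2 = 1.
π_1 = 0.55·π_1 + 0.5·π_2
Solving with the normalization constraint gives π = (0.5263, 0.4737).
So the stationary probability of Brand C is 0.4737.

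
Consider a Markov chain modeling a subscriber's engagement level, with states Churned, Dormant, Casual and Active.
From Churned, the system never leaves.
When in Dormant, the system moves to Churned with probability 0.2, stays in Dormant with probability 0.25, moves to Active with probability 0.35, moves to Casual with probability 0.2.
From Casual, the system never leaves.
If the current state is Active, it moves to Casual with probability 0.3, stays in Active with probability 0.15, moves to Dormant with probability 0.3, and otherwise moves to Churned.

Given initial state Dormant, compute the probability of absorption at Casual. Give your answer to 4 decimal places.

0.5164

Let h(s) be the probability of absorption at Casual starting from transient state s. Then h(Casual) = 1 and h(Churned) = 0. By first-step analysis:
h(Dormant) = 0.2·0 + 0.25·h(Dormant) + 0.2·1 + 0.35·h(Active)
h(Active) = 0.25·0 + 0.3·h(Dormant) + 0.3·1 + 0.15·h(Active)
Solving: h(Dormant) = 0.5164, h(Active) = 0.5352.
Starting from Dormant, the probability is 0.5164.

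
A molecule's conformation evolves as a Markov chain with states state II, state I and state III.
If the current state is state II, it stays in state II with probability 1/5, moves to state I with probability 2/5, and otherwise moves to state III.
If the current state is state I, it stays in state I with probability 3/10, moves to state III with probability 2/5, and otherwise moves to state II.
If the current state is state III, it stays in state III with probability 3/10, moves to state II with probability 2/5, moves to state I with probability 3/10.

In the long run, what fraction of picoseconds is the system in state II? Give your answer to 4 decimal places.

Let the stationary distribution be π with π = πP and π_1 + π_2 + π_3 = 1.
π_1 = 0.2·π_1 + 0.3·π_2 + 0.4·π_3
π_2 = 0.4·π_1 + 0.3·π_2 + 0.3·π_3
Solving with the normalization constraint gives π = (0.3058, 0.3306, 0.3636).
So the stationary probability of state II is 0.3058.

0.3058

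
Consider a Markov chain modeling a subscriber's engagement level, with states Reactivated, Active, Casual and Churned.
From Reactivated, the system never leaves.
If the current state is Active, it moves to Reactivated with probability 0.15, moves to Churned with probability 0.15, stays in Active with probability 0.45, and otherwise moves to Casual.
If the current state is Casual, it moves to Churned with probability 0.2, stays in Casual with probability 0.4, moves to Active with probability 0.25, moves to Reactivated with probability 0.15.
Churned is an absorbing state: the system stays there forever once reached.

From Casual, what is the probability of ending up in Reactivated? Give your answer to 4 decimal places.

Let h(s) be the probability of absorption at Reactivated starting from transient state s. Then h(Reactivated) = 1 and h(Churned) = 0. By first-step analysis:
h(Active) = 0.15·1 + 0.45·h(Active) + 0.25·h(Casual) + 0.15·0
h(Casual) = 0.15·1 + 0.25·h(Active) + 0.4·h(Casual) + 0.2·0
Solving: h(Active) = 0.4766, h(Casual) = 0.4486.
Starting from Casual, the probability is 0.4486.

0.4486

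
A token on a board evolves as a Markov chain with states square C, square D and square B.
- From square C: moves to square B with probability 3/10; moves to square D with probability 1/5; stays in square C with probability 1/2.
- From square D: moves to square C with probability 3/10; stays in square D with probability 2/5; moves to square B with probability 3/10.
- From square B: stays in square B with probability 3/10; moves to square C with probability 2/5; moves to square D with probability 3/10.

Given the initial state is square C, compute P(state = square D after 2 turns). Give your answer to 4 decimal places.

0.2700

Sum over the intermediate state after 1 turn:
P = P(square C→square C)·P(square C→square D) + P(square C→square D)·P(square D→square D) + P(square C→square B)·P(square B→square D)
  = 0.5×0.2 + 0.2×0.4 + 0.3×0.3
  = 0.1000 + 0.0800 + 0.0900 = 0.2700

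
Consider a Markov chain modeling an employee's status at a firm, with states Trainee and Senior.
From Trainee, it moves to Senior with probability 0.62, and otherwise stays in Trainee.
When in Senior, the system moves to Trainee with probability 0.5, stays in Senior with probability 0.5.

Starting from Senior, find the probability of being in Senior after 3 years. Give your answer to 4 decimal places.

0.5528

Propagate the distribution vector 3 years from Senior.
After 0 years: (0.0000, 1.0000)
After 1 year: (0.5000, 0.5000)
After 2 years: (0.4400, 0.5600)
After 3 years: (0.4472, 0.5528)
P(in Senior after 3 years) = 0.5528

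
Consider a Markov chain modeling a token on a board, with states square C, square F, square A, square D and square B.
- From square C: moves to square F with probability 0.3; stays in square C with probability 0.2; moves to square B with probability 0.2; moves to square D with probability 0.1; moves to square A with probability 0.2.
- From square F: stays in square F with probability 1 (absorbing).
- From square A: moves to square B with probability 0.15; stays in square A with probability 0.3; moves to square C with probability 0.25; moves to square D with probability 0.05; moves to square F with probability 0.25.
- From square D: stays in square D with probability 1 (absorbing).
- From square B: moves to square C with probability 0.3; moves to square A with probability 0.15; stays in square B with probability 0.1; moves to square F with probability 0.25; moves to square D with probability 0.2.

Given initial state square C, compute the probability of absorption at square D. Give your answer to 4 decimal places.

0.2752

Let h(s) be the probability of absorption at square D starting from transient state s. Then h(square D) = 1 and h(square F) = 0. By first-step analysis:
h(square C) = 0.2·h(square C) + 0.3·0 + 0.2·h(square A) + 0.1·1 + 0.2·h(square B)
h(square A) = 0.25·h(square C) + 0.25·0 + 0.3·h(square A) + 0.05·1 + 0.15·h(square B)
h(square B) = 0.3·h(square C) + 0.25·0 + 0.15·h(square A) + 0.2·1 + 0.1·h(square B)
Solving: h(square C) = 0.2752, h(square A) = 0.2458, h(square B) = 0.3549.
Starting from square C, the probability is 0.2752.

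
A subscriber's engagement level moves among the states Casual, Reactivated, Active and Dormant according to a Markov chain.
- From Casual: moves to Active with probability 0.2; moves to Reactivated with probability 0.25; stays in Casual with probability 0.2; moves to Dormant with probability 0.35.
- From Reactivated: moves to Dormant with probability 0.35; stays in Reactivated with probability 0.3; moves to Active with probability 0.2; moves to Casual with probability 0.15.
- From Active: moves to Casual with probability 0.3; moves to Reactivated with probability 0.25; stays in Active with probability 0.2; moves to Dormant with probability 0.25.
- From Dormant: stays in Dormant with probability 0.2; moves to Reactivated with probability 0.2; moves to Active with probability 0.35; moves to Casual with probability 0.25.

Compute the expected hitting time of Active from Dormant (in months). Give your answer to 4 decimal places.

3.5398

Let t(s) be the expected number of months to first reach Active from state s, with t(Active) = 0. Conditioning on the first month:
t(Casual) = 1 + 0.2·t(Casual) + 0.25·t(Reactivated) + 0.35·t(Dormant)
t(Reactivated) = 1 + 0.15·t(Casual) + 0.3·t(Reactivated) + 0.35·t(Dormant)
t(Dormant) = 1 + 0.25·t(Casual) + 0.2·t(Reactivated) + 0.2·t(Dormant)
Solving: t(Casual) = 4.0708, t(Reactivated) = 4.0708, t(Dormant) = 3.5398.
Expected months from Dormant to Active: 3.5398.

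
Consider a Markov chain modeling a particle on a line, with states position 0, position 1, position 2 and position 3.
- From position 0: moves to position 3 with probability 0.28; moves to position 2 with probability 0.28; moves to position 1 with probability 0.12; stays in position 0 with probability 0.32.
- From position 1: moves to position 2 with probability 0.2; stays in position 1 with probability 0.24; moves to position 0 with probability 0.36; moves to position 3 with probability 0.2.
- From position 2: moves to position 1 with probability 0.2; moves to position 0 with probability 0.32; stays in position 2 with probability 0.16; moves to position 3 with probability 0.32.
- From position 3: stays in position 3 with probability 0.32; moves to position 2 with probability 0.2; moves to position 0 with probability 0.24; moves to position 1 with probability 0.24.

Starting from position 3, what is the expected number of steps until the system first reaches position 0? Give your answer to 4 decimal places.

Let t(s) be the expected number of steps to first reach position 0 from state s, with t(position 0) = 0. Conditioning on the first step:
t(position 1) = 1 + 0.24·t(position 1) + 0.2·t(position 2) + 0.2·t(position 3)
t(position 2) = 1 + 0.2·t(position 1) + 0.16·t(position 2) + 0.32·t(position 3)
t(position 3) = 1 + 0.24·t(position 1) + 0.2·t(position 2) + 0.32·t(position 3)
Solving: t(position 1) = 3.1067, t(position 2) = 3.2750, t(position 3) = 3.5303.
Expected steps from position 3 to position 0: 3.5303.

3.5303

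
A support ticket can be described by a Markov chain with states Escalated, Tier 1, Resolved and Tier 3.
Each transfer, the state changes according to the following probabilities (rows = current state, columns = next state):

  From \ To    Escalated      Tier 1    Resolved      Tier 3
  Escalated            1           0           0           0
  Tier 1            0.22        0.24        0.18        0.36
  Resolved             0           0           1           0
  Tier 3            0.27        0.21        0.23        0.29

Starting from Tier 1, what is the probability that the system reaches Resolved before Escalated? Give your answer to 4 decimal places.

0.4539

Let h(s) be the probability of absorption at Resolved starting from transient state s. Then h(Resolved) = 1 and h(Escalated) = 0. By first-step analysis:
h(Tier 1) = 0.22·0 + 0.24·h(Tier 1) + 0.18·1 + 0.36·h(Tier 3)
h(Tier 3) = 0.27·0 + 0.21·h(Tier 1) + 0.23·1 + 0.29·h(Tier 3)
Solving: h(Tier 1) = 0.4539, h(Tier 3) = 0.4582.
Starting from Tier 1, the probability is 0.4539.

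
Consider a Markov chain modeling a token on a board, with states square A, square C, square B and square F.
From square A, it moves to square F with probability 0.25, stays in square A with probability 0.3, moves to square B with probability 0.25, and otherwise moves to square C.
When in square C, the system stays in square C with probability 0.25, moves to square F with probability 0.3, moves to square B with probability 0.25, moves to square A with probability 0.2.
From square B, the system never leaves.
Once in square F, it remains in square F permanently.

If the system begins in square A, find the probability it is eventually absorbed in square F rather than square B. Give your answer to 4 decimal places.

0.5103

Let h(s) be the probability of absorption at square F starting from transient state s. Then h(square F) = 1 and h(square B) = 0. By first-step analysis:
h(square A) = 0.3·h(square A) + 0.2·h(square C) + 0.25·0 + 0.25·1
h(square C) = 0.2·h(square A) + 0.25·h(square C) + 0.25·0 + 0.3·1
Solving: h(square A) = 0.5103, h(square C) = 0.5361.
Starting from square A, the probability is 0.5103.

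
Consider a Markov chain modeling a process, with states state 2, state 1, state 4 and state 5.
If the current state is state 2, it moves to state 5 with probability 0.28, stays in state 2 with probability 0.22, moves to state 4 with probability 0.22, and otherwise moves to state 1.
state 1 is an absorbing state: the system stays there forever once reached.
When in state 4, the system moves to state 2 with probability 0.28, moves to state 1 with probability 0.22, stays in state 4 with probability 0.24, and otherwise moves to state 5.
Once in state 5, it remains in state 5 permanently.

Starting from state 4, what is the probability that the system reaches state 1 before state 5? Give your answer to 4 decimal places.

Let h(s) be the probability of absorption at state 1 starting from transient state s. Then h(state 1) = 1 and h(state 5) = 0. By first-step analysis:
h(state 2) = 0.22·h(state 2) + 0.28·1 + 0.22·h(state 4) + 0.28·0
h(state 4) = 0.28·h(state 2) + 0.22·1 + 0.24·h(state 4) + 0.26·0
Solving: h(state 2) = 0.4917, h(state 4) = 0.4706.
Starting from state 4, the probability is 0.4706.

0.4706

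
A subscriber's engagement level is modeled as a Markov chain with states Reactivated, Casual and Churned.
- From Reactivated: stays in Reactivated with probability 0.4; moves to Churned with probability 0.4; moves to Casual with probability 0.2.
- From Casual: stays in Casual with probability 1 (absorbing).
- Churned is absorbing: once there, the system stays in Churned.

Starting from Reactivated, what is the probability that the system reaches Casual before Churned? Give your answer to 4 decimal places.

Let h(s) be the probability of absorption at Casual starting from transient state s. Then h(Casual) = 1 and h(Churned) = 0. By first-step analysis:
h(Reactivated) = 0.4·h(Reactivated) + 0.2·1 + 0.4·0
Solving: h(Reactivated) = 0.3333.
Starting from Reactivated, the probability is 0.3333.

0.3333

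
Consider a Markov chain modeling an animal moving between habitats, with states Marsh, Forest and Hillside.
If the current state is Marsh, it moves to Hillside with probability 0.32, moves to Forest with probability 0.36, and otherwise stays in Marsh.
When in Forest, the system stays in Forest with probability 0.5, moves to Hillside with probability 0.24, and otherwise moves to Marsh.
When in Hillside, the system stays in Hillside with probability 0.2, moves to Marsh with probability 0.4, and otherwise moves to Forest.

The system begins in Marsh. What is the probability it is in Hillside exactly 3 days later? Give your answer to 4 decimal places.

0.2558

Propagate the distribution vector 3 days from Marsh.
After 0 days: (1.0000, 0.0000, 0.0000)
After 1 day: (0.3200, 0.3600, 0.3200)
After 2 days: (0.3240, 0.4232, 0.2528)
After 3 days: (0.3148, 0.4294, 0.2558)
P(in Hillside after 3 days) = 0.2558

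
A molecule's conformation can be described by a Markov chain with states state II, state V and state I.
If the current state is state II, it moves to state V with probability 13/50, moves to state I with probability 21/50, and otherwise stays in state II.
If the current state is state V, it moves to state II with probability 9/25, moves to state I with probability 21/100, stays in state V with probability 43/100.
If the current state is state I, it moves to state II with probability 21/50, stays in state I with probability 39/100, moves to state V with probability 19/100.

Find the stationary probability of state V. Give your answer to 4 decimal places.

Let the stationary distribution be π with π = πP and π_1 + π_2 + π_3 = 1.
π_1 = 0.32·π_1 + 0.36·π_2 + 0.42·π_3
π_2 = 0.26·π_1 + 0.43·π_2 + 0.19·π_3
Solving with the normalization constraint gives π = (0.3663, 0.2837, 0.3499).
So the stationary probability of state V is 0.2837.

0.2837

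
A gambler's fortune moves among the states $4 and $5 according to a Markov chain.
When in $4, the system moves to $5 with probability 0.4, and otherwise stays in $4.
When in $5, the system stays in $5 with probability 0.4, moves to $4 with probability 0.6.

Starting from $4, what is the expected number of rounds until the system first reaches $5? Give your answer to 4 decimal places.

Let t(s) be the expected number of rounds to first reach $5 from state s, with t($5) = 0. Conditioning on the first round:
t($4) = 1 + 0.6·t($4)
Solving: t($4) = 2.5000.
Expected rounds from $4 to $5: 2.5000.

2.5000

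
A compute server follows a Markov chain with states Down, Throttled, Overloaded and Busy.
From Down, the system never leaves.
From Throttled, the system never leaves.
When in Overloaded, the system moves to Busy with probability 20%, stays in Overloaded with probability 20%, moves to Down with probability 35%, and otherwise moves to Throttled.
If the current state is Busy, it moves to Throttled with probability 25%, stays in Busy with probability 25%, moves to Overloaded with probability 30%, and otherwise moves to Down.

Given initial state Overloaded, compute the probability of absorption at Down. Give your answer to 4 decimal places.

Let h(s) be the probability of absorption at Down starting from transient state s. Then h(Down) = 1 and h(Throttled) = 0. By first-step analysis:
h(Overloaded) = 0.35·1 + 0.25·0 + 0.2·h(Overloaded) + 0.2·h(Busy)
h(Busy) = 0.2·1 + 0.25·0 + 0.3·h(Overloaded) + 0.25·h(Busy)
Solving: h(Overloaded) = 0.5602, h(Busy) = 0.4907.
Starting from Overloaded, the probability is 0.5602.

0.5602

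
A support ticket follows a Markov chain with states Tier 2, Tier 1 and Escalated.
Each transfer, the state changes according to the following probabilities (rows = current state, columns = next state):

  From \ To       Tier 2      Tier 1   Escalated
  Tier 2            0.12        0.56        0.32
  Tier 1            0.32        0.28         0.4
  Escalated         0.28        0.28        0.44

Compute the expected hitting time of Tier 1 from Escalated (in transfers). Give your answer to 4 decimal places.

2.8770

Let t(s) be the expected number of transfers to first reach Tier 1 from state s, with t(Tier 1) = 0. Conditioning on the first transfer:
t(Tier 2) = 1 + 0.12·t(Tier 2) + 0.32·t(Escalated)
t(Escalated) = 1 + 0.28·t(Tier 2) + 0.44·t(Escalated)
Solving: t(Tier 2) = 2.1825, t(Escalated) = 2.8770.
Expected transfers from Escalated to Tier 1: 2.8770.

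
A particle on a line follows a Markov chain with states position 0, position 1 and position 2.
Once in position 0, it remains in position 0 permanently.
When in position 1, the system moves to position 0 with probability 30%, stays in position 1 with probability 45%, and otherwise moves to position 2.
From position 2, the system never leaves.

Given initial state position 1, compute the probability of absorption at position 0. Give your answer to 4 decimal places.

0.5455

Let h(s) be the probability of absorption at position 0 starting from transient state s. Then h(position 0) = 1 and h(position 2) = 0. By first-step analysis:
h(position 1) = 0.3·1 + 0.45·h(position 1) + 0.25·0
Solving: h(position 1) = 0.5455.
Starting from position 1, the probability is 0.5455.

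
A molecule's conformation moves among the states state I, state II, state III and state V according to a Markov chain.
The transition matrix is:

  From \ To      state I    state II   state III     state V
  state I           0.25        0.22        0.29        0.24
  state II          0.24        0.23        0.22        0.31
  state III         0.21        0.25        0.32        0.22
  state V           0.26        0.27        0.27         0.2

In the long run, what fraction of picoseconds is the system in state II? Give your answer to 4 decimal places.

0.2428

Let the stationary distribution be π with π = πP and π_1 + π_2 + π_3 + π_4 = 1.
π_1 = 0.25·π_1 + 0.24·π_2 + 0.21·π_3 + 0.26·π_4
π_2 = 0.22·π_1 + 0.23·π_2 + 0.25·π_3 + 0.27·π_4
π_3 = 0.29·π_1 + 0.22·π_2 + 0.32·π_3 + 0.27·π_4
Solving with the normalization constraint gives π = (0.2389, 0.2428, 0.2765, 0.2418).
So the stationary probability of state II is 0.2428.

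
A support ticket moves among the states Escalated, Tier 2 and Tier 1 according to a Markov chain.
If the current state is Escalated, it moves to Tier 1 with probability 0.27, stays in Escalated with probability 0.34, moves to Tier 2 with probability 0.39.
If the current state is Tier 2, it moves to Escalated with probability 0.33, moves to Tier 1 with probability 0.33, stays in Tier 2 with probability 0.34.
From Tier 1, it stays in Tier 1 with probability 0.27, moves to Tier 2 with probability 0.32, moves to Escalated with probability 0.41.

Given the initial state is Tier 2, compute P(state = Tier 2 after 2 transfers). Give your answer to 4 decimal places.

Sum over the intermediate state after 1 transfer:
P = P(Tier 2→Escalated)·P(Escalated→Tier 2) + P(Tier 2→Tier 2)·P(Tier 2→Tier 2) + P(Tier 2→Tier 1)·P(Tier 1→Tier 2)
  = 0.33×0.39 + 0.34×0.34 + 0.33×0.32
  = 0.1287 + 0.1156 + 0.1056 = 0.3499

0.3499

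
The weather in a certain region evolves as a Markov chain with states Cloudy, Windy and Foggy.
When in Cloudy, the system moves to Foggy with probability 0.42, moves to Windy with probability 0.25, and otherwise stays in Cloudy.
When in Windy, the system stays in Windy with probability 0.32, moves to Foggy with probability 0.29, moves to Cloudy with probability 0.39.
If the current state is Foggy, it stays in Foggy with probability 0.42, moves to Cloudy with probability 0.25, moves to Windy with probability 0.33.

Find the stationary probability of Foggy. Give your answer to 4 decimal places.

0.3808

Let the stationary distribution be π with π = πP and π_1 + π_2 + π_3 = 1.
π_1 = 0.33·π_1 + 0.39·π_2 + 0.25·π_3
π_2 = 0.25·π_1 + 0.32·π_2 + 0.33·π_3
Solving with the normalization constraint gives π = (0.3176, 0.3016, 0.3808).
So the stationary probability of Foggy is 0.3808.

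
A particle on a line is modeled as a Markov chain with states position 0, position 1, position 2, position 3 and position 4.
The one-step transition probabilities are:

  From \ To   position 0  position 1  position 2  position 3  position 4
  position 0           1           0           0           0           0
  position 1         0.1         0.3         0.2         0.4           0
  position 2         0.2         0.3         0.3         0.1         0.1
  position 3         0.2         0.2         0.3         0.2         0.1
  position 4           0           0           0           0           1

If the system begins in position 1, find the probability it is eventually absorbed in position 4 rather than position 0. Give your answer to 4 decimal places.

0.2555

Let h(s) be the probability of absorption at position 4 starting from transient state s. Then h(position 4) = 1 and h(position 0) = 0. By first-step analysis:
h(position 1) = 0.1·0 + 0.3·h(position 1) + 0.2·h(position 2) + 0.4·h(position 3)
h(position 2) = 0.2·0 + 0.3·h(position 1) + 0.3·h(position 2) + 0.1·h(position 3) + 0.1·1
h(position 3) = 0.2·0 + 0.2·h(position 1) + 0.3·h(position 2) + 0.2·h(position 3) + 0.1·1
Solving: h(position 1) = 0.2555, h(position 2) = 0.2952, h(position 3) = 0.2996.
Starting from position 1, the probability is 0.2555.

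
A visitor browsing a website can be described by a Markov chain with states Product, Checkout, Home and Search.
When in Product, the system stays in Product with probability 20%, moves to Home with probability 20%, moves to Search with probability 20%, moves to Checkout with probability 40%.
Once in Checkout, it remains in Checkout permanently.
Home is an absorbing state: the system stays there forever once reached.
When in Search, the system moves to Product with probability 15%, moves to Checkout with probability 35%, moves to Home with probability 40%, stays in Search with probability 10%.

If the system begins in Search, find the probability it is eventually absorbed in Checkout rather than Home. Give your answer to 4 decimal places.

Let h(s) be the probability of absorption at Checkout starting from transient state s. Then h(Checkout) = 1 and h(Home) = 0. By first-step analysis:
h(Product) = 0.2·h(Product) + 0.4·1 + 0.2·0 + 0.2·h(Search)
h(Search) = 0.15·h(Product) + 0.35·1 + 0.4·0 + 0.1·h(Search)
Solving: h(Product) = 0.6232, h(Search) = 0.4928.
Starting from Search, the probability is 0.4928.

0.4928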